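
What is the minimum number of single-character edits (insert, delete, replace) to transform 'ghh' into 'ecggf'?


Building DP table for s1='ghh' (len 3) and s2='ecggf' (len 5):
       e  c  g  g  f
    0  1  2  3  4  5
  g 1  1  2  2  3  4
  h 2  2  2  3  3  4
  h 3  3  3  3  4  4
Edit distance = dp[3][5] = 4

4


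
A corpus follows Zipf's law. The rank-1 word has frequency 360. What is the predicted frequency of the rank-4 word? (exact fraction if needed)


Zipf's law: freq(rank) = f1 / rank
f1 = 360, rank = 4
freq = 360 / 4
= 90

90


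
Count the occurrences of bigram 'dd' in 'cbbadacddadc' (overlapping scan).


Scanning 'cbbadacddadc' for bigram 'dd':
  Position 0: 'cb' -> no
  Position 1: 'bb' -> no
  Position 2: 'ba' -> no
  Position 3: 'ad' -> no
  Position 4: 'da' -> no
  Position 5: 'ac' -> no
  Position 6: 'cd' -> no
  Position 7: 'dd' -> MATCH
  Position 8: 'da' -> no
  Position 9: 'ad' -> no
  Position 10: 'dc' -> no
Total matches: 1

1


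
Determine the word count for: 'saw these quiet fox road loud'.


Counting words by splitting on spaces:
  Word 1: 'saw'
  Word 2: 'these'
  Word 3: 'quiet'
  Word 4: 'fox'
  Word 5: 'road'
  Word 6: 'loud'
Total words: 6

6


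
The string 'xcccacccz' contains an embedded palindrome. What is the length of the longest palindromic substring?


Scanning 'xcccacccz' for palindromic substrings.
Substring at positions 1-7: 'cccaccc'.
Check: reverse('cccaccc') = 'cccaccc' -> palindrome confirmed.
Neighbouring characters ('x' / 'z') break symmetry, so it cannot extend further.
No longer palindromic substring exists; longest length = 7

7


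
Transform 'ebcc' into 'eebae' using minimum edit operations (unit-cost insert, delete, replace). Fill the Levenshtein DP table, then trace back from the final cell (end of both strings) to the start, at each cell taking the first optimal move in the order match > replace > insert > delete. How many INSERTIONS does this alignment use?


Edit distance = 3. Backtracking from cell (4, 5) with preference match > replace > insert > delete,
then listing the resulting alignment 'ebcc' -> 'eebae' left to right:
  Step 1: insert 'e' [insertion #1]
  Step 2: keep 'e'
  Step 3: keep 'b'
  Step 4: replace c->a
  Step 5: replace c->e
Total insertions: 1

1


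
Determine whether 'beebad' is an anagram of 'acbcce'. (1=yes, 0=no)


Sort characters of 'beebad': 'abbdee'
Sort characters of 'acbcce': 'abccce'
Sorted forms differ -> they are NOT anagrams
Result: 0

0


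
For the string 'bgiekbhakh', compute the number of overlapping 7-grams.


String 'bgiekbhakh' has length L = 10.
Number of overlapping n-grams = L - n + 1
Substituting: 10 - 7 + 1 = 4

4


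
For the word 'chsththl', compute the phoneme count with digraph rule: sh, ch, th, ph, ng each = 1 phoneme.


Parsing 'chsththl' greedily, digraphs first:
  'ch' -> digraph (1 consonant phoneme) (phonemes so far: 1)
  's' -> consonant phoneme (phonemes so far: 2)
  'th' -> digraph (1 consonant phoneme) (phonemes so far: 3)
  'th' -> digraph (1 consonant phoneme) (phonemes so far: 4)
  'l' -> consonant phoneme (phonemes so far: 5)
Total phonemes: 5

5


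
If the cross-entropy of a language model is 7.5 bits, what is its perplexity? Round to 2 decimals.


Perplexity formula: PP = 2^H
H = 7.5
PP = 2^7.5
Decompose: 2^7.5 = 2^7 * 2^0.5 = 2^7 * sqrt(2)
2^7 = 128, sqrt(2) ~ 1.4142136
PP ~ 128 * 1.4142136 = 181.0193408
Rounded to 2 decimals: 181.02

181.02


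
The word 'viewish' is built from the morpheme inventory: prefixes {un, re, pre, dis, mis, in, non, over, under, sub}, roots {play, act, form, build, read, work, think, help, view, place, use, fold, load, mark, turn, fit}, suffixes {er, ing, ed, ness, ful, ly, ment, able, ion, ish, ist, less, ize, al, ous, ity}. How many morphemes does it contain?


Segmenting 'viewish' against the inventory:
  'view' -> root (morpheme 1)
  'ish' -> suffix (morpheme 2)
Total morphemes: 2

2


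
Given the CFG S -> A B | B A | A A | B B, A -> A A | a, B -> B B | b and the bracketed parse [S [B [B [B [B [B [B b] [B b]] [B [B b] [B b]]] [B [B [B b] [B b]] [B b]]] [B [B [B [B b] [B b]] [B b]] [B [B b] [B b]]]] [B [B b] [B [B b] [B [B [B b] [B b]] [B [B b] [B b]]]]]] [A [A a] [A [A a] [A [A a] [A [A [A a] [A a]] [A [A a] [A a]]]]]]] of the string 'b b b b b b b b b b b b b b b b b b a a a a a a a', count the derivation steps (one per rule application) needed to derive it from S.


Every bracketed nonterminal node [X ...] in the tree is produced by exactly one rule application.
Reading the tree off as a leftmost derivation:
  Step 1: S  =>  B A   (applied S -> B A)
  Step 2: B A  =>  B B A   (applied B -> B B)
  Step 3: B B A  =>  B B B A   (applied B -> B B)
  Step 4: B B B A  =>  B B B B A   (applied B -> B B)
  Step 5: B B B B A  =>  B B B B B A   (applied B -> B B)
  Step 6: B B B B B A  =>  B B B B B B A   (applied B -> B B)
  Step 7: B B B B B B A  =>  b B B B B B A   (applied B -> b)
  Step 8: b B B B B B A  =>  b b B B B B A   (applied B -> b)
  Step 9: b b B B B B A  =>  b b B B B B B A   (applied B -> B B)
  Step 10: b b B B B B B A  =>  b b b B B B B A   (applied B -> b)
  Step 11: b b b B B B B A  =>  b b b b B B B A   (applied B -> b)
  Step 12: b b b b B B B A  =>  b b b b B B B B A   (applied B -> B B)
  Step 13: b b b b B B B B A  =>  b b b b B B B B B A   (applied B -> B B)
  Step 14: b b b b B B B B B A  =>  b b b b b B B B B A   (applied B -> b)
  Step 15: b b b b b B B B B A  =>  b b b b b b B B B A   (applied B -> b)
  Step 16: b b b b b b B B B A  =>  b b b b b b b B B A   (applied B -> b)
  Step 17: b b b b b b b B B A  =>  b b b b b b b B B B A   (applied B -> B B)
  Step 18: b b b b b b b B B B A  =>  b b b b b b b B B B B A   (applied B -> B B)
  Step 19: b b b b b b b B B B B A  =>  b b b b b b b B B B B B A   (applied B -> B B)
  Step 20: b b b b b b b B B B B B A  =>  b b b b b b b b B B B B A   (applied B -> b)
  Step 21: b b b b b b b b B B B B A  =>  b b b b b b b b b B B B A   (applied B -> b)
  Step 22: b b b b b b b b b B B B A  =>  b b b b b b b b b b B B A   (applied B -> b)
  Step 23: b b b b b b b b b b B B A  =>  b b b b b b b b b b B B B A   (applied B -> B B)
  Step 24: b b b b b b b b b b B B B A  =>  b b b b b b b b b b b B B A   (applied B -> b)
  Step 25: b b b b b b b b b b b B B A  =>  b b b b b b b b b b b b B A   (applied B -> b)
  Step 26: b b b b b b b b b b b b B A  =>  b b b b b b b b b b b b B B A   (applied B -> B B)
  Step 27: b b b b b b b b b b b b B B A  =>  b b b b b b b b b b b b b B A   (applied B -> b)
  Step 28: b b b b b b b b b b b b b B A  =>  b b b b b b b b b b b b b B B A   (applied B -> B B)
  Step 29: b b b b b b b b b b b b b B B A  =>  b b b b b b b b b b b b b b B A   (applied B -> b)
  Step 30: b b b b b b b b b b b b b b B A  =>  b b b b b b b b b b b b b b B B A   (applied B -> B B)
  Step 31: b b b b b b b b b b b b b b B B A  =>  b b b b b b b b b b b b b b B B B A   (applied B -> B B)
  Step 32: b b b b b b b b b b b b b b B B B A  =>  b b b b b b b b b b b b b b b B B A   (applied B -> b)
  Step 33: b b b b b b b b b b b b b b b B B A  =>  b b b b b b b b b b b b b b b b B A   (applied B -> b)
  Step 34: b b b b b b b b b b b b b b b b B A  =>  b b b b b b b b b b b b b b b b B B A   (applied B -> B B)
  Step 35: b b b b b b b b b b b b b b b b B B A  =>  b b b b b b b b b b b b b b b b b B A   (applied B -> b)
  Step 36: b b b b b b b b b b b b b b b b b B A  =>  b b b b b b b b b b b b b b b b b b A   (applied B -> b)
  Step 37: b b b b b b b b b b b b b b b b b b A  =>  b b b b b b b b b b b b b b b b b b A A   (applied A -> A A)
  Step 38: b b b b b b b b b b b b b b b b b b A A  =>  b b b b b b b b b b b b b b b b b b a A   (applied A -> a)
  Step 39: b b b b b b b b b b b b b b b b b b a A  =>  b b b b b b b b b b b b b b b b b b a A A   (applied A -> A A)
  Step 40: b b b b b b b b b b b b b b b b b b a A A  =>  b b b b b b b b b b b b b b b b b b a a A   (applied A -> a)
  Step 41: b b b b b b b b b b b b b b b b b b a a A  =>  b b b b b b b b b b b b b b b b b b a a A A   (applied A -> A A)
  Step 42: b b b b b b b b b b b b b b b b b b a a A A  =>  b b b b b b b b b b b b b b b b b b a a a A   (applied A -> a)
  Step 43: b b b b b b b b b b b b b b b b b b a a a A  =>  b b b b b b b b b b b b b b b b b b a a a A A   (applied A -> A A)
  Step 44: b b b b b b b b b b b b b b b b b b a a a A A  =>  b b b b b b b b b b b b b b b b b b a a a A A A   (applied A -> A A)
  Step 45: b b b b b b b b b b b b b b b b b b a a a A A A  =>  b b b b b b b b b b b b b b b b b b a a a a A A   (applied A -> a)
  Step 46: b b b b b b b b b b b b b b b b b b a a a a A A  =>  b b b b b b b b b b b b b b b b b b a a a a a A   (applied A -> a)
  Step 47: b b b b b b b b b b b b b b b b b b a a a a a A  =>  b b b b b b b b b b b b b b b b b b a a a a a A A   (applied A -> A A)
  Step 48: b b b b b b b b b b b b b b b b b b a a a a a A A  =>  b b b b b b b b b b b b b b b b b b a a a a a a A   (applied A -> a)
  Step 49: b b b b b b b b b b b b b b b b b b a a a a a a A  =>  b b b b b b b b b b b b b b b b b b a a a a a a a   (applied A -> a)
Final yield: b b b b b b b b b b b b b b b b b b a a a a a a a
Total rewrite steps: 49

49


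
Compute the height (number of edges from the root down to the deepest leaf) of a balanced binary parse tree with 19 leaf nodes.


In a balanced binary tree with n leaves the deepest leaf is ceil(log2(n)) edges below the root.
log2(19) = 4.2479
ceil(4.2479) = 5
height (edges) = 5

5


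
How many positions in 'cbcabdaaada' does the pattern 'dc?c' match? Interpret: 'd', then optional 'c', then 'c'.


Pattern: dc?c means 'd', then optional 'c', then 'c'.
Scanning 'cbcabdaaada' position-by-position:
  Pos 0: window 'cbc' -> no
  Pos 1: window 'bca' -> no
  Pos 2: window 'cab' -> no
  Pos 3: window 'abd' -> no
  Pos 4: window 'bda' -> no
  Pos 5: window 'daa' -> no
  Pos 6: window 'aaa' -> no
  Pos 7: window 'aad' -> no
  Pos 8: window 'ada' -> no
  Pos 9: window 'da' -> no
  Pos 10: window 'a' -> no
Total matches: 0

0


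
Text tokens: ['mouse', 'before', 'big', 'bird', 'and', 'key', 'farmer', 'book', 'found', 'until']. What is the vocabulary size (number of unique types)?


Listing all tokens and tracking unique types:
  Token 1: 'mouse' -> NEW (unique so far: 1)
  Token 2: 'before' -> NEW (unique so far: 2)
  Token 3: 'big' -> NEW (unique so far: 3)
  Token 4: 'bird' -> NEW (unique so far: 4)
  Token 5: 'and' -> NEW (unique so far: 5)
  Token 6: 'key' -> NEW (unique so far: 6)
  Token 7: 'farmer' -> NEW (unique so far: 7)
  Token 8: 'book' -> NEW (unique so far: 8)
  Token 9: 'found' -> NEW (unique so far: 9)
  Token 10: 'until' -> NEW (unique so far: 10)
Unique types: ('and', 'before', 'big', 'bird', 'book', 'farmer', 'found', 'key', 'mouse', 'until')
Vocabulary size: 10

10


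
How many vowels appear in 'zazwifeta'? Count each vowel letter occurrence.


Scanning each character of 'zazwifeta':
  Position 1: 'z' -> consonant (running count: 0)
  Position 2: 'a' -> vowel (running count: 1)
  Position 3: 'z' -> consonant (running count: 1)
  Position 4: 'w' -> consonant (running count: 1)
  Position 5: 'i' -> vowel (running count: 2)
  Position 6: 'f' -> consonant (running count: 2)
  Position 7: 'e' -> vowel (running count: 3)
  Position 8: 't' -> consonant (running count: 3)
  Position 9: 'a' -> vowel (running count: 4)
Total vowels: 4

4


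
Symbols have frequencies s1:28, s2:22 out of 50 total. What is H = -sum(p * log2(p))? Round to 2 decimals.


Computing entropy H = -sum(p_i * log2(p_i)):
  s1: p = 28/50 = 0.5600, -p*log2(p) = 0.4684
  s2: p = 22/50 = 0.4400, -p*log2(p) = 0.5211
H = sum of terms = 0.9895
Rounded to 2 decimals: 0.99

0.99


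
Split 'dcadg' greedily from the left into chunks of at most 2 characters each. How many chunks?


'dcadg' has 5 characters.
Chunking with max size 2:
  Chunk 1: 'dc' (positions 0-1)
  Chunk 2: 'ad' (positions 2-3)
  Chunk 3: 'g' (positions 4-4)
Total chunks: ceil(5 / 2) = 3

3


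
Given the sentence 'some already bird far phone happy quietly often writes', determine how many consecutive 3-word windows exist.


Word trigrams from [9] words:
  Trigram 1: (some already bird)
  Trigram 2: (already bird far)
  Trigram 3: (bird far phone)
  Trigram 4: (far phone happy)
  Trigram 5: (phone happy quietly)
  Trigram 6: (happy quietly often)
  Trigram 7: (quietly often writes)
Total word trigrams: 9 - 2 = 7

7


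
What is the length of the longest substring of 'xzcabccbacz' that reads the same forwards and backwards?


Scanning 'xzcabccbacz' for palindromic substrings.
Substring at positions 1-10: 'zcabccbacz'.
Check: reverse('zcabccbacz') = 'zcabccbacz' -> palindrome confirmed.
Neighbouring characters ('x' / '-') break symmetry, so it cannot extend further.
No longer palindromic substring exists; longest length = 10

10


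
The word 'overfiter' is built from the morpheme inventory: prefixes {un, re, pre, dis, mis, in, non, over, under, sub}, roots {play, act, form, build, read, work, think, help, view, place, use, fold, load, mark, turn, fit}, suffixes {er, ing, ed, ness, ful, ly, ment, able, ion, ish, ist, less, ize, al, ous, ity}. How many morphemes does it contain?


Segmenting 'overfiter' against the inventory:
  'over' -> prefix (morpheme 1)
  'fit' -> root (morpheme 2)
  'er' -> suffix (morpheme 3)
Total morphemes: 3

3


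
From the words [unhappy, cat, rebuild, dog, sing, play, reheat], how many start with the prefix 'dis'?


Checking each word for prefix 'dis':
  'unhappy' -> no (count: 0)
  'cat' -> no (count: 0)
  'rebuild' -> no (count: 0)
  'dog' -> no (count: 0)
  'sing' -> no (count: 0)
  'play' -> no (count: 0)
  'reheat' -> no (count: 0)
Total with prefix 'dis': 0

0


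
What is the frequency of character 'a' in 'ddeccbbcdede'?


Scanning 'ddeccbbcdede' for 'a':
  No matches found.
Total occurrences of 'a': 0

0


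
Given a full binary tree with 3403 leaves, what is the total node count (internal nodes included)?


Leaf nodes (terminals): 3403
Internal nodes = n - 1 = 3403 - 1 = 3402
Total = leaves + internal = 3403 + 3402 = 6805

6805


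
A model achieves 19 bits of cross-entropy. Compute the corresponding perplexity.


Perplexity formula: PP = 2^H
H = 19
PP = 2^19
PP = 2^19 = 524288

524288


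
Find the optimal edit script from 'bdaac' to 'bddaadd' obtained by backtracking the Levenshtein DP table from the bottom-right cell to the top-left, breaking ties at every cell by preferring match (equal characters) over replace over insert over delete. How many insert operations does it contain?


Edit distance = 3. Backtracking from cell (5, 7) with preference match > replace > insert > delete,
then listing the resulting alignment 'bdaac' -> 'bddaadd' left to right:
  Step 1: keep 'b'
  Step 2: insert 'd' [insertion #1]
  Step 3: keep 'd'
  Step 4: keep 'a'
  Step 5: keep 'a'
  Step 6: insert 'd' [insertion #2]
  Step 7: replace c->d
Total insertions: 2

2


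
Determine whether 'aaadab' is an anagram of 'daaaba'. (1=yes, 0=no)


Sort characters of 'aaadab': 'aaaabd'
Sort characters of 'daaaba': 'aaaabd'
Sorted forms match -> they ARE anagrams
Result: 1

1


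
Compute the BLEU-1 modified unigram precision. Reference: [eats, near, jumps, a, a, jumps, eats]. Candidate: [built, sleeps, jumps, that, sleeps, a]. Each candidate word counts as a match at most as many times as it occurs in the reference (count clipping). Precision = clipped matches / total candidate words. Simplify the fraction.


Reference word counts: {'a': 2, 'eats': 2, 'jumps': 2, 'near': 1}
Checking each candidate word (with clipping):
  'built' -> not in reference -> no match (matches: 0)
  'sleeps' -> not in reference -> no match (matches: 0)
  'jumps' -> in reference (ref count 2, used 1/2) -> match (matches: 1)
  'that' -> not in reference -> no match (matches: 1)
  'sleeps' -> not in reference -> no match (matches: 1)
  'a' -> in reference (ref count 2, used 1/2) -> match (matches: 2)
Clipped matches: 2, Candidate length: 6
Precision = 2/6 = 1/3

1/3


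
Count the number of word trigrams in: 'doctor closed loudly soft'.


Word trigrams from [4] words:
  Trigram 1: (doctor closed loudly)
  Trigram 2: (closed loudly soft)
Total word trigrams: 4 - 2 = 2

2


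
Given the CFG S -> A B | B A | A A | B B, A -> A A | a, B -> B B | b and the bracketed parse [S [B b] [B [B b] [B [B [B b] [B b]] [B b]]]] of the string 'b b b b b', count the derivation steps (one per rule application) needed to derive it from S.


Every bracketed nonterminal node [X ...] in the tree is produced by exactly one rule application.
Reading the tree off as a leftmost derivation:
  Step 1: S  =>  B B   (applied S -> B B)
  Step 2: B B  =>  b B   (applied B -> b)
  Step 3: b B  =>  b B B   (applied B -> B B)
  Step 4: b B B  =>  b b B   (applied B -> b)
  Step 5: b b B  =>  b b B B   (applied B -> B B)
  Step 6: b b B B  =>  b b B B B   (applied B -> B B)
  Step 7: b b B B B  =>  b b b B B   (applied B -> b)
  Step 8: b b b B B  =>  b b b b B   (applied B -> b)
  Step 9: b b b b B  =>  b b b b b   (applied B -> b)
Final yield: b b b b b
Total rewrite steps: 9

9


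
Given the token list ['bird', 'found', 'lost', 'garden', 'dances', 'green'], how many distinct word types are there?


Listing all tokens and tracking unique types:
  Token 1: 'bird' -> NEW (unique so far: 1)
  Token 2: 'found' -> NEW (unique so far: 2)
  Token 3: 'lost' -> NEW (unique so far: 3)
  Token 4: 'garden' -> NEW (unique so far: 4)
  Token 5: 'dances' -> NEW (unique so far: 5)
  Token 6: 'green' -> NEW (unique so far: 6)
Unique types: ('bird', 'dances', 'found', 'garden', 'green', 'lost')
Vocabulary size: 6

6


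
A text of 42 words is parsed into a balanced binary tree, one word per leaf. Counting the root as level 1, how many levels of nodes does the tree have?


In a balanced binary tree with n leaves the deepest leaf is ceil(log2(n)) edges below the root,
so counting node levels inclusive of root and leaves gives ceil(log2(n)) + 1 levels.
log2(42) = 5.3923
ceil(5.3923) = 6
levels = 6 + 1 = 7

7


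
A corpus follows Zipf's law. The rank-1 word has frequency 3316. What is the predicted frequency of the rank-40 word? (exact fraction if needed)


Zipf's law: freq(rank) = f1 / rank
f1 = 3316, rank = 40
freq = 3316 / 40
GCD(3316, 40) = 4
Simplified: 829/10

829/10


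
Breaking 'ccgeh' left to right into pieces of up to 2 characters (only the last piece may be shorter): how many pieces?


'ccgeh' has 5 characters.
Chunking with max size 2:
  Chunk 1: 'cc' (positions 0-1)
  Chunk 2: 'ge' (positions 2-3)
  Chunk 3: 'h' (positions 4-4)
Total chunks: ceil(5 / 2) = 3

3


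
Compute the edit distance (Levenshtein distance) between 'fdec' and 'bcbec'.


Building DP table for s1='fdec' (len 4) and s2='bcbec' (len 5):
       b  c  b  e  c
    0  1  2  3  4  5
  f 1  1  2  3  4  5
  d 2  2  2  3  4  5
  e 3  3  3  3  3  4
  c 4  4  3  4  4  3
Edit distance = dp[4][5] = 3

3


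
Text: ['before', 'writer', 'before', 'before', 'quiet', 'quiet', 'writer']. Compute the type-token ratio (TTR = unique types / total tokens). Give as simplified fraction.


Tokens: 7
Unique types: ('before', 'quiet', 'writer') = 3
TTR = 3/7
Already in lowest terms.

3/7


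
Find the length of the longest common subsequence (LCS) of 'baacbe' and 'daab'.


DP table for LCS of 'baacbe' and 'daab':
       d  a  a  b
    0  0  0  0  0
  b 0  0  0  0  1
  a 0  0  1  1  1
  a 0  0  1  2  2
  c 0  0  1  2  2
  b 0  0  1  2  3
  e 0  0  1  2  3
LCS: 'aab'
LCS length = 3

3


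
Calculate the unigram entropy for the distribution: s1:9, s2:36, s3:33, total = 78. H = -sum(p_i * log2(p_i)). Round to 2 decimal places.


Computing entropy H = -sum(p_i * log2(p_i)):
  s1: p = 9/78 = 0.1154, -p*log2(p) = 0.3595
  s2: p = 36/78 = 0.4615, -p*log2(p) = 0.5148
  s3: p = 33/78 = 0.4231, -p*log2(p) = 0.5250
H = sum of terms = 1.3993
Rounded to 2 decimals: 1.40

1.40


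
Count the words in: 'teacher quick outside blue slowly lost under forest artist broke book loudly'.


Counting words by splitting on spaces:
  Word 1: 'teacher'
  Word 2: 'quick'
  Word 3: 'outside'
  Word 4: 'blue'
  Word 5: 'slowly'
  Word 6: 'lost'
  Word 7: 'under'
  Word 8: 'forest'
  Word 9: 'artist'
  Word 10: 'broke'
  Word 11: 'book'
  Word 12: 'loudly'
Total words: 12

12


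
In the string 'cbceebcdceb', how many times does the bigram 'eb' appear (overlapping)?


Scanning 'cbceebcdceb' for bigram 'eb':
  Position 0: 'cb' -> no
  Position 1: 'bc' -> no
  Position 2: 'ce' -> no
  Position 3: 'ee' -> no
  Position 4: 'eb' -> MATCH
  Position 5: 'bc' -> no
  Position 6: 'cd' -> no
  Position 7: 'dc' -> no
  Position 8: 'ce' -> no
  Position 9: 'eb' -> MATCH
Total matches: 2

2


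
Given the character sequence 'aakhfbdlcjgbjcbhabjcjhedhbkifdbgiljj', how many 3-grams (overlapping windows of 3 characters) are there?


String 'aakhfbdlcjgbjcbhabjcjhedhbkifdbgiljj' has length L = 36.
Number of overlapping n-grams = L - n + 1
Substituting: 36 - 3 + 1 = 34

34


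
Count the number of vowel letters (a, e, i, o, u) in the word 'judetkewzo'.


Scanning each character of 'judetkewzo':
  Position 1: 'j' -> consonant (running count: 0)
  Position 2: 'u' -> vowel (running count: 1)
  Position 3: 'd' -> consonant (running count: 1)
  Position 4: 'e' -> vowel (running count: 2)
  Position 5: 't' -> consonant (running count: 2)
  Position 6: 'k' -> consonant (running count: 2)
  Position 7: 'e' -> vowel (running count: 3)
  Position 8: 'w' -> consonant (running count: 3)
  Position 9: 'z' -> consonant (running count: 3)
  Position 10: 'o' -> vowel (running count: 4)
Total vowels: 4

4


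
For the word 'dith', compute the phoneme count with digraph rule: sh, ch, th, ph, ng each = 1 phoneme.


Parsing 'dith' greedily, digraphs first:
  'd' -> consonant phoneme (phonemes so far: 1)
  'i' -> vowel phoneme (phonemes so far: 2)
  'th' -> digraph (1 consonant phoneme) (phonemes so far: 3)
Total phonemes: 3

3


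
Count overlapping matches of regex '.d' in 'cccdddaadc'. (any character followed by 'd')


Pattern: .d means any character followed by 'd'.
Scanning 'cccdddaadc' position-by-position:
  Pos 0: window 'cc' -> no
  Pos 1: window 'cc' -> no
  Pos 2: window 'cd' -> MATCH
  Pos 3: window 'dd' -> MATCH
  Pos 4: window 'dd' -> MATCH
  Pos 5: window 'da' -> no
  Pos 6: window 'aa' -> no
  Pos 7: window 'ad' -> MATCH
  Pos 8: window 'dc' -> no
  Pos 9: window 'c' -> no
Total matches: 4

4


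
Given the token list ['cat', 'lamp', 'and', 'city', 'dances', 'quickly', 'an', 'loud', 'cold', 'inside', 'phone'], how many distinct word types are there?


Listing all tokens and tracking unique types:
  Token 1: 'cat' -> NEW (unique so far: 1)
  Token 2: 'lamp' -> NEW (unique so far: 2)
  Token 3: 'and' -> NEW (unique so far: 3)
  Token 4: 'city' -> NEW (unique so far: 4)
  Token 5: 'dances' -> NEW (unique so far: 5)
  Token 6: 'quickly' -> NEW (unique so far: 6)
  Token 7: 'an' -> NEW (unique so far: 7)
  Token 8: 'loud' -> NEW (unique so far: 8)
  Token 9: 'cold' -> NEW (unique so far: 9)
  Token 10: 'inside' -> NEW (unique so far: 10)
  Token 11: 'phone' -> NEW (unique so far: 11)
Unique types: ('an', 'and', 'cat', 'city', 'cold', 'dances', 'inside', 'lamp', 'loud', 'phone', 'quickly')
Vocabulary size: 11

11


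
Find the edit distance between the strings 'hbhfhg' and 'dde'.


Building DP table for s1='hbhfhg' (len 6) and s2='dde' (len 3):
       d  d  e
    0  1  2  3
  h 1  1  2  3
  b 2  2  2  3
  h 3  3  3  3
  f 4  4  4  4
  h 5  5  5  5
  g 6  6  6  6
Edit distance = dp[6][3] = 6

6


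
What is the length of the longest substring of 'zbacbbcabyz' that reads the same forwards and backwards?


Scanning 'zbacbbcabyz' for palindromic substrings.
Substring at positions 1-8: 'bacbbcab'.
Check: reverse('bacbbcab') = 'bacbbcab' -> palindrome confirmed.
Neighbouring characters ('z' / 'y') break symmetry, so it cannot extend further.
No longer palindromic substring exists; longest length = 8

8


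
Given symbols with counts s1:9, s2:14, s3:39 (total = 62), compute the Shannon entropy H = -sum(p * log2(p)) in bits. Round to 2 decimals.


Computing entropy H = -sum(p_i * log2(p_i)):
  s1: p = 9/62 = 0.1452, -p*log2(p) = 0.4042
  s2: p = 14/62 = 0.2258, -p*log2(p) = 0.4848
  s3: p = 39/62 = 0.6290, -p*log2(p) = 0.4207
H = sum of terms = 1.3097
Rounded to 2 decimals: 1.31

1.31


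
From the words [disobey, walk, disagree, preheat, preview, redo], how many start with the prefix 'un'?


Checking each word for prefix 'un':
  'disobey' -> no (count: 0)
  'walk' -> no (count: 0)
  'disagree' -> no (count: 0)
  'preheat' -> no (count: 0)
  'preview' -> no (count: 0)
  'redo' -> no (count: 0)
Total with prefix 'un': 0

0


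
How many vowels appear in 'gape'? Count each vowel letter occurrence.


Scanning each character of 'gape':
  Position 1: 'g' -> consonant (running count: 0)
  Position 2: 'a' -> vowel (running count: 1)
  Position 3: 'p' -> consonant (running count: 1)
  Position 4: 'e' -> vowel (running count: 2)
Total vowels: 2

2


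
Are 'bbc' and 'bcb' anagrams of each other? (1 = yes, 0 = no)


Sort characters of 'bbc': 'bbc'
Sort characters of 'bcb': 'bbc'
Sorted forms match -> they ARE anagrams
Result: 1

1


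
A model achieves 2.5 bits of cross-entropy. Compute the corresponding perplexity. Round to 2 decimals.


Perplexity formula: PP = 2^H
H = 2.5
PP = 2^2.5
Decompose: 2^2.5 = 2^2 * 2^0.5 = 2^2 * sqrt(2)
2^2 = 4, sqrt(2) ~ 1.4142136
PP ~ 4 * 1.4142136 = 5.6568544
Rounded to 2 decimals: 5.66

5.66


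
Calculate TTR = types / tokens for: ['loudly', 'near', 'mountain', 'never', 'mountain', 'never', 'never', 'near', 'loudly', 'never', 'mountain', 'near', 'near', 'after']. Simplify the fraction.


Tokens: 14
Unique types: ('after', 'loudly', 'mountain', 'near', 'never') = 5
TTR = 5/14
Already in lowest terms.

5/14


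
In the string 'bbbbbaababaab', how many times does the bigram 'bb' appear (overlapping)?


Scanning 'bbbbbaababaab' for bigram 'bb':
  Position 0: 'bb' -> MATCH
  Position 1: 'bb' -> MATCH
  Position 2: 'bb' -> MATCH
  Position 3: 'bb' -> MATCH
  Position 4: 'ba' -> no
  Position 5: 'aa' -> no
  Position 6: 'ab' -> no
  Position 7: 'ba' -> no
  Position 8: 'ab' -> no
  Position 9: 'ba' -> no
  Position 10: 'aa' -> no
  Position 11: 'ab' -> no
Total matches: 4

4


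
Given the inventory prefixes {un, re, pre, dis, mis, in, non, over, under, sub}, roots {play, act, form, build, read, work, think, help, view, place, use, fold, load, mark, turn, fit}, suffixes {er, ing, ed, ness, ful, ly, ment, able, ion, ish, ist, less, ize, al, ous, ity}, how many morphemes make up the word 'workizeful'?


Segmenting 'workizeful' against the inventory:
  'work' -> root (morpheme 1)
  'ize' -> suffix (morpheme 2)
  'ful' -> suffix (morpheme 3)
Total morphemes: 3

3


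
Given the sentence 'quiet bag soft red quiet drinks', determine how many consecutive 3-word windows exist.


Word trigrams from [6] words:
  Trigram 1: (quiet bag soft)
  Trigram 2: (bag soft red)
  Trigram 3: (soft red quiet)
  Trigram 4: (red quiet drinks)
Total word trigrams: 6 - 2 = 4

4


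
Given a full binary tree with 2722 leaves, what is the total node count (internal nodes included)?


Leaf nodes (terminals): 2722
Internal nodes = n - 1 = 2722 - 1 = 2721
Total = leaves + internal = 2722 + 2721 = 5443

5443


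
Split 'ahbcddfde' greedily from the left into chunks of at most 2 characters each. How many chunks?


'ahbcddfde' has 9 characters.
Chunking with max size 2:
  Chunk 1: 'ah' (positions 0-1)
  Chunk 2: 'bc' (positions 2-3)
  Chunk 3: 'dd' (positions 4-5)
  Chunk 4: 'fd' (positions 6-7)
  Chunk 5: 'e' (positions 8-8)
Total chunks: ceil(9 / 2) = 5

5


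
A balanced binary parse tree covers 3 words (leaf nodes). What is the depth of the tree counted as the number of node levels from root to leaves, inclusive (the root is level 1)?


In a balanced binary tree with n leaves the deepest leaf is ceil(log2(n)) edges below the root,
so counting node levels inclusive of root and leaves gives ceil(log2(n)) + 1 levels.
log2(3) = 1.5850
ceil(1.5850) = 2
levels = 2 + 1 = 3

3


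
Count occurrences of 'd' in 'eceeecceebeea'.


Scanning 'eceeecceebeea' for 'd':
  No matches found.
Total occurrences of 'd': 0

0


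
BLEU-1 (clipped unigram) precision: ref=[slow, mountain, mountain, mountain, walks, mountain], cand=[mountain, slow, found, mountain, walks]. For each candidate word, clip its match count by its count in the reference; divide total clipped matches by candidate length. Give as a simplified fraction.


Reference word counts: {'mountain': 4, 'slow': 1, 'walks': 1}
Checking each candidate word (with clipping):
  'mountain' -> in reference (ref count 4, used 1/4) -> match (matches: 1)
  'slow' -> in reference (ref count 1, used 1/1) -> match (matches: 2)
  'found' -> not in reference -> no match (matches: 2)
  'mountain' -> in reference (ref count 4, used 2/4) -> match (matches: 3)
  'walks' -> in reference (ref count 1, used 1/1) -> match (matches: 4)
Clipped matches: 4, Candidate length: 5
Precision = 4/5

4/5


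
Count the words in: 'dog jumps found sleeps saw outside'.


Counting words by splitting on spaces:
  Word 1: 'dog'
  Word 2: 'jumps'
  Word 3: 'found'
  Word 4: 'sleeps'
  Word 5: 'saw'
  Word 6: 'outside'
Total words: 6

6


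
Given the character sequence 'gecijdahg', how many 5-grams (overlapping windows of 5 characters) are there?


String 'gecijdahg' has length L = 9.
Number of overlapping n-grams = L - n + 1
Substituting: 9 - 5 + 1 = 5

5


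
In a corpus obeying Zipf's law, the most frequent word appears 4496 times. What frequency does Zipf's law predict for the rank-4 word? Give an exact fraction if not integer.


Zipf's law: freq(rank) = f1 / rank
f1 = 4496, rank = 4
freq = 4496 / 4
= 1124

1124


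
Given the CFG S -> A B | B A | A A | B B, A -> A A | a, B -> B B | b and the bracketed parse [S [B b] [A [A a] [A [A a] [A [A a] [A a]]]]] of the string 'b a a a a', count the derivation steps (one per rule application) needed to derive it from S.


Every bracketed nonterminal node [X ...] in the tree is produced by exactly one rule application.
Reading the tree off as a leftmost derivation:
  Step 1: S  =>  B A   (applied S -> B A)
  Step 2: B A  =>  b A   (applied B -> b)
  Step 3: b A  =>  b A A   (applied A -> A A)
  Step 4: b A A  =>  b a A   (applied A -> a)
  Step 5: b a A  =>  b a A A   (applied A -> A A)
  Step 6: b a A A  =>  b a a A   (applied A -> a)
  Step 7: b a a A  =>  b a a A A   (applied A -> A A)
  Step 8: b a a A A  =>  b a a a A   (applied A -> a)
  Step 9: b a a a A  =>  b a a a a   (applied A -> a)
Final yield: b a a a a
Total rewrite steps: 9

9


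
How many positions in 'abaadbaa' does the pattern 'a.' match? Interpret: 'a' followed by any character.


Pattern: a. means 'a' followed by any character.
Scanning 'abaadbaa' position-by-position:
  Pos 0: window 'ab' -> MATCH
  Pos 1: window 'ba' -> no
  Pos 2: window 'aa' -> MATCH
  Pos 3: window 'ad' -> MATCH
  Pos 4: window 'db' -> no
  Pos 5: window 'ba' -> no
  Pos 6: window 'aa' -> MATCH
  Pos 7: window 'a' -> no
Total matches: 4

4


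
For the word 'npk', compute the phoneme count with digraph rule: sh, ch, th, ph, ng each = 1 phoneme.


Parsing 'npk' greedily, digraphs first:
  'n' -> consonant phoneme (phonemes so far: 1)
  'p' -> consonant phoneme (phonemes so far: 2)
  'k' -> consonant phoneme (phonemes so far: 3)
Total phonemes: 3

3


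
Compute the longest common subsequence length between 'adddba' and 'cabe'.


DP table for LCS of 'adddba' and 'cabe':
       c  a  b  e
    0  0  0  0  0
  a 0  0  1  1  1
  d 0  0  1  1  1
  d 0  0  1  1  1
  d 0  0  1  1  1
  b 0  0  1  2  2
  a 0  0  1  2  2
LCS: 'ab'
LCS length = 2

2


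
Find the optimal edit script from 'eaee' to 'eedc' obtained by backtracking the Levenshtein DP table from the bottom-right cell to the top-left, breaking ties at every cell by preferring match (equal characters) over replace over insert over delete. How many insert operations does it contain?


Edit distance = 3. Backtracking from cell (4, 4) with preference match > replace > insert > delete,
then listing the resulting alignment 'eaee' -> 'eedc' left to right:
  Step 1: keep 'e'
  Step 2: replace a->e
  Step 3: replace e->d
  Step 4: replace e->c
Total insertions: 0

0


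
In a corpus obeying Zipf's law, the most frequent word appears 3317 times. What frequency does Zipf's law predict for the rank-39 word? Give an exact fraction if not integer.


Zipf's law: freq(rank) = f1 / rank
f1 = 3317, rank = 39
freq = 3317 / 39
GCD(3317, 39) = 1
Simplified: 3317/39

3317/39


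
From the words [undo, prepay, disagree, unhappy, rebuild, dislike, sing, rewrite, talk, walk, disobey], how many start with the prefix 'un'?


Checking each word for prefix 'un':
  'undo' -> YES, starts with 'un' (count: 1)
  'prepay' -> no (count: 1)
  'disagree' -> no (count: 1)
  'unhappy' -> YES, starts with 'un' (count: 2)
  'rebuild' -> no (count: 2)
  'dislike' -> no (count: 2)
  'sing' -> no (count: 2)
  'rewrite' -> no (count: 2)
  'talk' -> no (count: 2)
  'walk' -> no (count: 2)
  'disobey' -> no (count: 2)
Total with prefix 'un': 2

2


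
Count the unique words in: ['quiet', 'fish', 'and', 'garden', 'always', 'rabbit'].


Listing all tokens and tracking unique types:
  Token 1: 'quiet' -> NEW (unique so far: 1)
  Token 2: 'fish' -> NEW (unique so far: 2)
  Token 3: 'and' -> NEW (unique so far: 3)
  Token 4: 'garden' -> NEW (unique so far: 4)
  Token 5: 'always' -> NEW (unique so far: 5)
  Token 6: 'rabbit' -> NEW (unique so far: 6)
Unique types: ('always', 'and', 'fish', 'garden', 'quiet', 'rabbit')
Vocabulary size: 6

6


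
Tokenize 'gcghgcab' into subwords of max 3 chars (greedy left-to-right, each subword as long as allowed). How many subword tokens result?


'gcghgcab' has 8 characters.
Chunking with max size 3:
  Chunk 1: 'gcg' (positions 0-2)
  Chunk 2: 'hgc' (positions 3-5)
  Chunk 3: 'ab' (positions 6-7)
Total chunks: ceil(8 / 3) = 3

3


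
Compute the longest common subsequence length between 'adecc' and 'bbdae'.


DP table for LCS of 'adecc' and 'bbdae':
       b  b  d  a  e
    0  0  0  0  0  0
  a 0  0  0  0  1  1
  d 0  0  0  1  1  1
  e 0  0  0  1  1  2
  c 0  0  0  1  1  2
  c 0  0  0  1  1  2
LCS: 'ae'
LCS length = 2

2


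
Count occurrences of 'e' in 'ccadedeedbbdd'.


Scanning 'ccadedeedbbdd' for 'e':
  Position 4: 'e' -> MATCH (count: 1)
  Position 6: 'e' -> MATCH (count: 2)
  Position 7: 'e' -> MATCH (count: 3)
Total occurrences of 'e': 3

3


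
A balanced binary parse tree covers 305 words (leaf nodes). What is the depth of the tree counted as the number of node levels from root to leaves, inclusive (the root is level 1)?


In a balanced binary tree with n leaves the deepest leaf is ceil(log2(n)) edges below the root,
so counting node levels inclusive of root and leaves gives ceil(log2(n)) + 1 levels.
log2(305) = 8.2527
ceil(8.2527) = 9
levels = 9 + 1 = 10

10


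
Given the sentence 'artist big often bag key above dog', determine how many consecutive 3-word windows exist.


Word trigrams from [7] words:
  Trigram 1: (artist big often)
  Trigram 2: (big often bag)
  Trigram 3: (often bag key)
  Trigram 4: (bag key above)
  Trigram 5: (key above dog)
Total word trigrams: 7 - 2 = 5

5


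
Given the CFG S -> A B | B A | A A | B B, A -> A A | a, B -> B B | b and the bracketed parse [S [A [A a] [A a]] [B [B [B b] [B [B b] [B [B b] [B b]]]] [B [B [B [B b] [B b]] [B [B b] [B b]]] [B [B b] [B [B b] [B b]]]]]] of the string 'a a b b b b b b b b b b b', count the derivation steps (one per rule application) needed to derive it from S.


Every bracketed nonterminal node [X ...] in the tree is produced by exactly one rule application.
Reading the tree off as a leftmost derivation:
  Step 1: S  =>  A B   (applied S -> A B)
  Step 2: A B  =>  A A B   (applied A -> A A)
  Step 3: A A B  =>  a A B   (applied A -> a)
  Step 4: a A B  =>  a a B   (applied A -> a)
  Step 5: a a B  =>  a a B B   (applied B -> B B)
  Step 6: a a B B  =>  a a B B B   (applied B -> B B)
  Step 7: a a B B B  =>  a a b B B   (applied B -> b)
  Step 8: a a b B B  =>  a a b B B B   (applied B -> B B)
  Step 9: a a b B B B  =>  a a b b B B   (applied B -> b)
  Step 10: a a b b B B  =>  a a b b B B B   (applied B -> B B)
  Step 11: a a b b B B B  =>  a a b b b B B   (applied B -> b)
  Step 12: a a b b b B B  =>  a a b b b b B   (applied B -> b)
  Step 13: a a b b b b B  =>  a a b b b b B B   (applied B -> B B)
  Step 14: a a b b b b B B  =>  a a b b b b B B B   (applied B -> B B)
  Step 15: a a b b b b B B B  =>  a a b b b b B B B B   (applied B -> B B)
  Step 16: a a b b b b B B B B  =>  a a b b b b b B B B   (applied B -> b)
  Step 17: a a b b b b b B B B  =>  a a b b b b b b B B   (applied B -> b)
  Step 18: a a b b b b b b B B  =>  a a b b b b b b B B B   (applied B -> B B)
  Step 19: a a b b b b b b B B B  =>  a a b b b b b b b B B   (applied B -> b)
  Step 20: a a b b b b b b b B B  =>  a a b b b b b b b b B   (applied B -> b)
  Step 21: a a b b b b b b b b B  =>  a a b b b b b b b b B B   (applied B -> B B)
  Step 22: a a b b b b b b b b B B  =>  a a b b b b b b b b b B   (applied B -> b)
  Step 23: a a b b b b b b b b b B  =>  a a b b b b b b b b b B B   (applied B -> B B)
  Step 24: a a b b b b b b b b b B B  =>  a a b b b b b b b b b b B   (applied B -> b)
  Step 25: a a b b b b b b b b b b B  =>  a a b b b b b b b b b b b   (applied B -> b)
Final yield: a a b b b b b b b b b b b
Total rewrite steps: 25

25


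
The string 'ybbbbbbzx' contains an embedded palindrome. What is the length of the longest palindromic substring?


Scanning 'ybbbbbbzx' for palindromic substrings.
Substring at positions 1-6: 'bbbbbb'.
Check: reverse('bbbbbb') = 'bbbbbb' -> palindrome confirmed.
Neighbouring characters ('y' / 'z') break symmetry, so it cannot extend further.
No longer palindromic substring exists; longest length = 6

6


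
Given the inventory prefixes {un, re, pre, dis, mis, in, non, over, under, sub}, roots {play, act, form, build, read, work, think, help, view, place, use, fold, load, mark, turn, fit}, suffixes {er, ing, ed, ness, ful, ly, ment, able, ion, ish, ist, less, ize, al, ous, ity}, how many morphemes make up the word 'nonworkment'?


Segmenting 'nonworkment' against the inventory:
  'non' -> prefix (morpheme 1)
  'work' -> root (morpheme 2)
  'ment' -> suffix (morpheme 3)
Total morphemes: 3

3


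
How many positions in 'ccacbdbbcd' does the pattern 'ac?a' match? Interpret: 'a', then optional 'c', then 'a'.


Pattern: ac?a means 'a', then optional 'c', then 'a'.
Scanning 'ccacbdbbcd' position-by-position:
  Pos 0: window 'cca' -> no
  Pos 1: window 'cac' -> no
  Pos 2: window 'acb' -> no
  Pos 3: window 'cbd' -> no
  Pos 4: window 'bdb' -> no
  Pos 5: window 'dbb' -> no
  Pos 6: window 'bbc' -> no
  Pos 7: window 'bcd' -> no
  Pos 8: window 'cd' -> no
  Pos 9: window 'd' -> no
Total matches: 0

0


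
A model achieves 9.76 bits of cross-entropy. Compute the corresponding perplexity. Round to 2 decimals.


Perplexity formula: PP = 2^H
H = 9.76
PP = 2^9.76
Decompose: 2^9.76 = 2^9 * 2^0.76
2^9 = 512, 2^0.76 ~ 1.6934906
PP ~ 512 * 1.6934906 = 867.0671872
Rounded to 2 decimals: 867.07

867.07


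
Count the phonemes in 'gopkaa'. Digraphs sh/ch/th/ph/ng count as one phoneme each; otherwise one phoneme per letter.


Parsing 'gopkaa' greedily, digraphs first:
  'g' -> consonant phoneme (phonemes so far: 1)
  'o' -> vowel phoneme (phonemes so far: 2)
  'p' -> consonant phoneme (phonemes so far: 3)
  'k' -> consonant phoneme (phonemes so far: 4)
  'a' -> vowel phoneme (phonemes so far: 5)
  'a' -> vowel phoneme (phonemes so far: 6)
Total phonemes: 6

6


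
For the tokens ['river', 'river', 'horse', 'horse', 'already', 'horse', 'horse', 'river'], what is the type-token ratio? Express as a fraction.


Tokens: 8
Unique types: ('already', 'horse', 'river') = 3
TTR = 3/8
Already in lowest terms.

3/8
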